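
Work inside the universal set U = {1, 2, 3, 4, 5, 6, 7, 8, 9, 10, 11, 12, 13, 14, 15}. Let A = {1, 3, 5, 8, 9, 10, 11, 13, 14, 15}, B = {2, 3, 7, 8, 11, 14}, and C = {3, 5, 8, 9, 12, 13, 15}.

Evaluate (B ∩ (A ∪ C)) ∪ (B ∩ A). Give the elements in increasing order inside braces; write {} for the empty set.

{3, 8, 11, 14}

A ∪ C = {1, 3, 5, 8, 9, 10, 11, 12, 13, 14, 15}
B ∩ (A ∪ C) = {3, 8, 11, 14}
B ∩ A = {3, 8, 11, 14}
(B ∩ (A ∪ C)) ∪ (B ∩ A) = {3, 8, 11, 14}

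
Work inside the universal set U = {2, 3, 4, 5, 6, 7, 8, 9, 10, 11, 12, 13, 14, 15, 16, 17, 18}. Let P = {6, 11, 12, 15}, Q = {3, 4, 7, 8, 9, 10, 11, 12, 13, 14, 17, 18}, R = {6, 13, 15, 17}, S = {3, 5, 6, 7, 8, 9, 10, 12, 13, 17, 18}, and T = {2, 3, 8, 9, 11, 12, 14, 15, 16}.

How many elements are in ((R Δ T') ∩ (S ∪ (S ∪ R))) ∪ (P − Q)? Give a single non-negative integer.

T' = {4, 5, 6, 7, 10, 13, 17, 18}
R Δ T' = {4, 5, 7, 10, 15, 18}
S ∪ R = {3, 5, 6, 7, 8, 9, 10, 12, 13, 15, 17, 18}
S ∪ (S ∪ R) = {3, 5, 6, 7, 8, 9, 10, 12, 13, 15, 17, 18}
(R Δ T') ∩ (S ∪ (S ∪ R)) = {5, 7, 10, 15, 18}
P − Q = {6, 15}
((R Δ T') ∩ (S ∪ (S ∪ R))) ∪ (P − Q) = {5, 6, 7, 10, 15, 18}
|((R Δ T') ∩ (S ∪ (S ∪ R))) ∪ (P − Q)| = 6

6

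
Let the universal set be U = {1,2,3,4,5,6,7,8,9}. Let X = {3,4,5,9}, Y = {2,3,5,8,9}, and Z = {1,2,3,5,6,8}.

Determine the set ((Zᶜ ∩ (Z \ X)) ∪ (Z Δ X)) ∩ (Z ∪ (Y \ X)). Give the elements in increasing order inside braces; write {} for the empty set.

Zᶜ = {4,7,9}
Z \ X = {1,2,6,8}
Zᶜ ∩ (Z \ X) = {}
Z Δ X = {1,2,4,6,8,9}
(Zᶜ ∩ (Z \ X)) ∪ (Z Δ X) = {1,2,4,6,8,9}
Y \ X = {2,8}
Z ∪ (Y \ X) = {1,2,3,5,6,8}
((Zᶜ ∩ (Z \ X)) ∪ (Z Δ X)) ∩ (Z ∪ (Y \ X)) = {1,2,6,8}

{1,2,6,8}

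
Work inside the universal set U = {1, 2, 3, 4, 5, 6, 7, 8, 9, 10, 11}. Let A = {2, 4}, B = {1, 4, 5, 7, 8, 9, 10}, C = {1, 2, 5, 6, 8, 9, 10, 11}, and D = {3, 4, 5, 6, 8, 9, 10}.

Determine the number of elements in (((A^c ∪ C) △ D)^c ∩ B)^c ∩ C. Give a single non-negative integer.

4

A^c = {1, 3, 5, 6, 7, 8, 9, 10, 11}
A^c ∪ C = {1, 2, 3, 5, 6, 7, 8, 9, 10, 11}
(A^c ∪ C) △ D = {1, 2, 4, 7, 11}
((A^c ∪ C) △ D)^c = {3, 5, 6, 8, 9, 10}
((A^c ∪ C) △ D)^c ∩ B = {5, 8, 9, 10}
(((A^c ∪ C) △ D)^c ∩ B)^c = {1, 2, 3, 4, 6, 7, 11}
(((A^c ∪ C) △ D)^c ∩ B)^c ∩ C = {1, 2, 6, 11}
|(((A^c ∪ C) △ D)^c ∩ B)^c ∩ C| = 4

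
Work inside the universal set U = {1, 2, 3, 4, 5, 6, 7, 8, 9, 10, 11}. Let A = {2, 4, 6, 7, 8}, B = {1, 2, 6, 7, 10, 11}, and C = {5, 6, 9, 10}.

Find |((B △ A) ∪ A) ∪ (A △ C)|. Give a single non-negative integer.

B △ A = {1, 4, 8, 10, 11}
(B △ A) ∪ A = {1, 2, 4, 6, 7, 8, 10, 11}
A △ C = {2, 4, 5, 7, 8, 9, 10}
((B △ A) ∪ A) ∪ (A △ C) = {1, 2, 4, 5, 6, 7, 8, 9, 10, 11}
|((B △ A) ∪ A) ∪ (A △ C)| = 10

10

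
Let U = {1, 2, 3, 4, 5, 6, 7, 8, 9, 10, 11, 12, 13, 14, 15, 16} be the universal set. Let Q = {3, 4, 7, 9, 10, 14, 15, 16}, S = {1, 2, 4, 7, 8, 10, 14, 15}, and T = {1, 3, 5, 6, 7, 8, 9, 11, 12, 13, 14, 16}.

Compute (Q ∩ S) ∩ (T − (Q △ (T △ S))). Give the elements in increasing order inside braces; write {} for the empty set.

{}

Q ∩ S = {4, 7, 10, 14, 15}
T △ S = {2, 3, 4, 5, 6, 9, 10, 11, 12, 13, 15, 16}
Q △ (T △ S) = {2, 5, 6, 7, 11, 12, 13, 14}
T − (Q △ (T △ S)) = {1, 3, 8, 9, 16}
(Q ∩ S) ∩ (T − (Q △ (T △ S))) = {}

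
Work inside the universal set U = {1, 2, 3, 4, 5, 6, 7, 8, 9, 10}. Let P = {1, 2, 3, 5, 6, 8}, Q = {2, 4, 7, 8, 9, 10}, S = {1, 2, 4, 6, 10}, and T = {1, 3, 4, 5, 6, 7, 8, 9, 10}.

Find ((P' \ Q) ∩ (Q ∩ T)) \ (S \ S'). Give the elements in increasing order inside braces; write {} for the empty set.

P' = {4, 7, 9, 10}
P' \ Q = {}
Q ∩ T = {4, 7, 8, 9, 10}
(P' \ Q) ∩ (Q ∩ T) = {}
S' = {3, 5, 7, 8, 9}
S \ S' = {1, 2, 4, 6, 10}
((P' \ Q) ∩ (Q ∩ T)) \ (S \ S') = {}

{}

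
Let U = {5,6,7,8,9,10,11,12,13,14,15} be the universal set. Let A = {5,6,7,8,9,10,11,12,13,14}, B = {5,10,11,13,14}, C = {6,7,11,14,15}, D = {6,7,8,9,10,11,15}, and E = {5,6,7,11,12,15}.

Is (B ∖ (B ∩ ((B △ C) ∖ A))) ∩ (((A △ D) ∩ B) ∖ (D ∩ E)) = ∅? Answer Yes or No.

No

B △ C = {5,6,7,10,13,15}
(B △ C) ∖ A = {15}
B ∩ ((B △ C) ∖ A) = {}
B ∖ (B ∩ ((B △ C) ∖ A)) = {5,10,11,13,14}
A △ D = {5,12,13,14,15}
(A △ D) ∩ B = {5,13,14}
D ∩ E = {6,7,11,15}
((A △ D) ∩ B) ∖ (D ∩ E) = {5,13,14}
5 lies in both, so they are not disjoint.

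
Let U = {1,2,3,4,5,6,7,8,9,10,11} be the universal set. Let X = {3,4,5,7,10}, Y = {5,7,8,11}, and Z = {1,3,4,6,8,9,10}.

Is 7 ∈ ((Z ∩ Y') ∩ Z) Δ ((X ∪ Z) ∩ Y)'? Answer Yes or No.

7 ∈ Y, so 7 ∉ Y'
7 ∉ Z and 7 ∉ Y', so 7 ∉ Z ∩ Y'
7 ∉ (Z ∩ Y') and 7 ∉ Z, so 7 ∉ (Z ∩ Y') ∩ Z
7 ∈ X and 7 ∉ Z, so 7 ∈ X ∪ Z
7 ∈ (X ∪ Z) and 7 ∈ Y, so 7 ∈ (X ∪ Z) ∩ Y
7 ∉ ((X ∪ Z) ∩ Y)' since 7 ∈ ((X ∪ Z) ∩ Y)
7 ∉ ((Z ∩ Y') ∩ Z) and 7 ∉ ((X ∪ Z) ∩ Y)', so 7 ∉ ((Z ∩ Y') ∩ Z) Δ ((X ∪ Z) ∩ Y)'

No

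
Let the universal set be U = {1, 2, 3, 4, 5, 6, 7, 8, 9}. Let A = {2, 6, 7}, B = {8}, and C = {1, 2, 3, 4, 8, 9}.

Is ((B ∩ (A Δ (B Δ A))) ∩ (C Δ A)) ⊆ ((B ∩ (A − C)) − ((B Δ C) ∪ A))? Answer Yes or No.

No

B Δ A = {2, 6, 7, 8}
A Δ (B Δ A) = {8}
B ∩ (A Δ (B Δ A)) = {8}
C Δ A = {1, 3, 4, 6, 7, 8, 9}
(B ∩ (A Δ (B Δ A))) ∩ (C Δ A) = {8}
A − C = {6, 7}
B ∩ (A − C) = {}
B Δ C = {1, 2, 3, 4, 9}
(B Δ C) ∪ A = {1, 2, 3, 4, 6, 7, 9}
(B ∩ (A − C)) − ((B Δ C) ∪ A) = {}
8 ∈ (B ∩ (A Δ (B Δ A))) ∩ (C Δ A) but 8 ∉ (B ∩ (A − C)) − ((B Δ C) ∪ A), so the inclusion fails.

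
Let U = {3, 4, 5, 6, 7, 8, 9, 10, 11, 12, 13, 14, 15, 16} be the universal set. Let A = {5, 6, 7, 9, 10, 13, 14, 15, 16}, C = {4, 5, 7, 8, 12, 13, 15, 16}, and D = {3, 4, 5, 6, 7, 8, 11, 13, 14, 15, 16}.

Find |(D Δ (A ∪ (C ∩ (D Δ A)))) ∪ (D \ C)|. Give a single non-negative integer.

D Δ A = {3, 4, 8, 9, 10, 11}
C ∩ (D Δ A) = {4, 8}
A ∪ (C ∩ (D Δ A)) = {4, 5, 6, 7, 8, 9, 10, 13, 14, 15, 16}
D Δ (A ∪ (C ∩ (D Δ A))) = {3, 9, 10, 11}
D \ C = {3, 6, 11, 14}
(D Δ (A ∪ (C ∩ (D Δ A)))) ∪ (D \ C) = {3, 6, 9, 10, 11, 14}
|(D Δ (A ∪ (C ∩ (D Δ A)))) ∪ (D \ C)| = 6

6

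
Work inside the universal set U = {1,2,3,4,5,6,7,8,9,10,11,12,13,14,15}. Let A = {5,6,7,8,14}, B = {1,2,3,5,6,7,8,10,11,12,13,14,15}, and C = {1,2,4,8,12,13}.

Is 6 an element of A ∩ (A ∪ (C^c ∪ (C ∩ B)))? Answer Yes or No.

Yes

6 ∉ C, so 6 ∈ C^c
6 ∉ C and 6 ∈ B, so 6 ∉ C ∩ B
6 ∈ C^c and 6 ∉ (C ∩ B), so 6 ∈ C^c ∪ (C ∩ B)
6 ∈ A and 6 ∈ (C^c ∪ (C ∩ B)), so 6 ∈ A ∪ (C^c ∪ (C ∩ B))
6 ∈ A and 6 ∈ (A ∪ (C^c ∪ (C ∩ B))), so 6 ∈ A ∩ (A ∪ (C^c ∪ (C ∩ B)))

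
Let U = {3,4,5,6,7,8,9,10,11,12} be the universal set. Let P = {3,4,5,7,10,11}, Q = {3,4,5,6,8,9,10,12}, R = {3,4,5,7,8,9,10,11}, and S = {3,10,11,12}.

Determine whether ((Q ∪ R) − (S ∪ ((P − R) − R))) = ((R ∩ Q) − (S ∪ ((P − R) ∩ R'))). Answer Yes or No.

Q ∪ R = {3,4,5,6,7,8,9,10,11,12}
P − R = {}
(P − R) − R = {}
S ∪ ((P − R) − R) = {3,10,11,12}
(Q ∪ R) − (S ∪ ((P − R) − R)) = {4,5,6,7,8,9}
R ∩ Q = {3,4,5,8,9,10}
R' = {6,12}
(P − R) ∩ R' = {}
S ∪ ((P − R) ∩ R') = {3,10,11,12}
(R ∩ Q) − (S ∪ ((P − R) ∩ R')) = {4,5,8,9}
6 ∈ (Q ∪ R) − (S ∪ ((P − R) − R)) but 6 ∉ (R ∩ Q) − (S ∪ ((P − R) ∩ R')), so they differ.

No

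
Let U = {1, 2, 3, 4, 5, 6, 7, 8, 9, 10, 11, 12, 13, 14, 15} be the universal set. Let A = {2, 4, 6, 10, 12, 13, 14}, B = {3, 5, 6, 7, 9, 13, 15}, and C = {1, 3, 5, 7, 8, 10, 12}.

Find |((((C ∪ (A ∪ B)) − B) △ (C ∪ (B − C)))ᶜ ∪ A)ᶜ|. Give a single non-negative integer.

A ∪ B = {2, 3, 4, 5, 6, 7, 9, 10, 12, 13, 14, 15}
C ∪ (A ∪ B) = {1, 2, 3, 4, 5, 6, 7, 8, 9, 10, 12, 13, 14, 15}
(C ∪ (A ∪ B)) − B = {1, 2, 4, 8, 10, 12, 14}
B − C = {6, 9, 13, 15}
C ∪ (B − C) = {1, 3, 5, 6, 7, 8, 9, 10, 12, 13, 15}
((C ∪ (A ∪ B)) − B) △ (C ∪ (B − C)) = {2, 3, 4, 5, 6, 7, 9, 13, 14, 15}
(((C ∪ (A ∪ B)) − B) △ (C ∪ (B − C)))ᶜ = {1, 8, 10, 11, 12}
(((C ∪ (A ∪ B)) − B) △ (C ∪ (B − C)))ᶜ ∪ A = {1, 2, 4, 6, 8, 10, 11, 12, 13, 14}
((((C ∪ (A ∪ B)) − B) △ (C ∪ (B − C)))ᶜ ∪ A)ᶜ = {3, 5, 7, 9, 15}
|((((C ∪ (A ∪ B)) − B) △ (C ∪ (B − C)))ᶜ ∪ A)ᶜ| = 5

5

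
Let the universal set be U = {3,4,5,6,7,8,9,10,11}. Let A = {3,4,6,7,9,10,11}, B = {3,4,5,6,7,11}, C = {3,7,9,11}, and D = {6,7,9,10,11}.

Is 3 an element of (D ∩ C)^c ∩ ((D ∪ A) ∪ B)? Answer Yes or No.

Yes

3 ∉ D and 3 ∈ C, so 3 ∉ D ∩ C
3 ∈ (D ∩ C)^c since 3 ∉ (D ∩ C)
3 ∉ D and 3 ∈ A, so 3 ∈ D ∪ A
3 ∈ (D ∪ A) and 3 ∈ B, so 3 ∈ (D ∪ A) ∪ B
3 ∈ (D ∩ C)^c and 3 ∈ ((D ∪ A) ∪ B), so 3 ∈ (D ∩ C)^c ∩ ((D ∪ A) ∪ B)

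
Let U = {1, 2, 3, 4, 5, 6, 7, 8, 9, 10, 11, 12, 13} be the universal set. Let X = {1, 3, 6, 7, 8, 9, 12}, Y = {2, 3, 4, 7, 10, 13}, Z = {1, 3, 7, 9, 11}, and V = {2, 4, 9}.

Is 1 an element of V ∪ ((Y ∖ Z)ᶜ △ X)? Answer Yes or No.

1 ∉ Y and 1 ∈ Z, so 1 ∉ Y ∖ Z
1 ∈ (Y ∖ Z)ᶜ since 1 ∉ (Y ∖ Z)
1 ∈ (Y ∖ Z)ᶜ and 1 ∈ X, so 1 ∉ (Y ∖ Z)ᶜ △ X
1 ∉ V and 1 ∉ ((Y ∖ Z)ᶜ △ X), so 1 ∉ V ∪ ((Y ∖ Z)ᶜ △ X)

No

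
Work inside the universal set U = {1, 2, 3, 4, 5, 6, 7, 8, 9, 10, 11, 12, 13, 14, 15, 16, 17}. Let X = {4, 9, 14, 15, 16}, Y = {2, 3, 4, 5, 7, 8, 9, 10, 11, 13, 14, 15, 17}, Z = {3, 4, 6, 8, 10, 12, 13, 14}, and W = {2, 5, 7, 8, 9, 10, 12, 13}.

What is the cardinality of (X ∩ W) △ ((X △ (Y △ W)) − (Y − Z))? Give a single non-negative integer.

4

X ∩ W = {9}
Y △ W = {3, 4, 11, 12, 14, 15, 17}
X △ (Y △ W) = {3, 9, 11, 12, 16, 17}
Y − Z = {2, 5, 7, 9, 11, 15, 17}
(X △ (Y △ W)) − (Y − Z) = {3, 12, 16}
(X ∩ W) △ ((X △ (Y △ W)) − (Y − Z)) = {3, 9, 12, 16}
|(X ∩ W) △ ((X △ (Y △ W)) − (Y − Z))| = 4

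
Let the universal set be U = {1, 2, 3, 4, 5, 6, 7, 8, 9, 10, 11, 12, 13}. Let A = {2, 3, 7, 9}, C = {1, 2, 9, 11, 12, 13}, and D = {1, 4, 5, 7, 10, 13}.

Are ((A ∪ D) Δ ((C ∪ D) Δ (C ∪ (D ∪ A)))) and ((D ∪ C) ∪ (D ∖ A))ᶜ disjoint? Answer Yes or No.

Yes

A ∪ D = {1, 2, 3, 4, 5, 7, 9, 10, 13}
C ∪ D = {1, 2, 4, 5, 7, 9, 10, 11, 12, 13}
D ∪ A = {1, 2, 3, 4, 5, 7, 9, 10, 13}
C ∪ (D ∪ A) = {1, 2, 3, 4, 5, 7, 9, 10, 11, 12, 13}
(C ∪ D) Δ (C ∪ (D ∪ A)) = {3}
(A ∪ D) Δ ((C ∪ D) Δ (C ∪ (D ∪ A))) = {1, 2, 4, 5, 7, 9, 10, 13}
D ∪ C = {1, 2, 4, 5, 7, 9, 10, 11, 12, 13}
D ∖ A = {1, 4, 5, 10, 13}
(D ∪ C) ∪ (D ∖ A) = {1, 2, 4, 5, 7, 9, 10, 11, 12, 13}
((D ∪ C) ∪ (D ∖ A))ᶜ = {3, 6, 8}
{1, 2, 4, 5, 7, 9, 10, 13} and {3, 6, 8} share no elements.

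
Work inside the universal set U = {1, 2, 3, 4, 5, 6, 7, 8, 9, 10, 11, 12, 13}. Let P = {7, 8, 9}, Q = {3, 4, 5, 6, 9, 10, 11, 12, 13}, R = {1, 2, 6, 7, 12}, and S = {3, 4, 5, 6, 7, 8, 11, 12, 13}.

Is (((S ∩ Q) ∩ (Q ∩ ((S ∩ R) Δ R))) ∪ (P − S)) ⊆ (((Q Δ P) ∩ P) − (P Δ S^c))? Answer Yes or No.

No

S ∩ Q = {3, 4, 5, 6, 11, 12, 13}
S ∩ R = {6, 7, 12}
(S ∩ R) Δ R = {1, 2}
Q ∩ ((S ∩ R) Δ R) = {}
(S ∩ Q) ∩ (Q ∩ ((S ∩ R) Δ R)) = {}
P − S = {9}
((S ∩ Q) ∩ (Q ∩ ((S ∩ R) Δ R))) ∪ (P − S) = {9}
Q Δ P = {3, 4, 5, 6, 7, 8, 10, 11, 12, 13}
(Q Δ P) ∩ P = {7, 8}
S^c = {1, 2, 9, 10}
P Δ S^c = {1, 2, 7, 8, 10}
((Q Δ P) ∩ P) − (P Δ S^c) = {}
9 ∈ ((S ∩ Q) ∩ (Q ∩ ((S ∩ R) Δ R))) ∪ (P − S) but 9 ∉ ((Q Δ P) ∩ P) − (P Δ S^c), so the inclusion fails.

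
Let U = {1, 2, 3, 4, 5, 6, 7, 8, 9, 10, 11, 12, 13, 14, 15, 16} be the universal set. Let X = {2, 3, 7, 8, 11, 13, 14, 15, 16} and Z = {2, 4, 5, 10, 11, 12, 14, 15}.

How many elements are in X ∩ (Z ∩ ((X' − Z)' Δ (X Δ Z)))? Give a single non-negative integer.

X' = {1, 4, 5, 6, 9, 10, 12}
X' − Z = {1, 6, 9}
(X' − Z)' = {2, 3, 4, 5, 7, 8, 10, 11, 12, 13, 14, 15, 16}
X Δ Z = {3, 4, 5, 7, 8, 10, 12, 13, 16}
(X' − Z)' Δ (X Δ Z) = {2, 11, 14, 15}
Z ∩ ((X' − Z)' Δ (X Δ Z)) = {2, 11, 14, 15}
X ∩ (Z ∩ ((X' − Z)' Δ (X Δ Z))) = {2, 11, 14, 15}
|X ∩ (Z ∩ ((X' − Z)' Δ (X Δ Z)))| = 4

4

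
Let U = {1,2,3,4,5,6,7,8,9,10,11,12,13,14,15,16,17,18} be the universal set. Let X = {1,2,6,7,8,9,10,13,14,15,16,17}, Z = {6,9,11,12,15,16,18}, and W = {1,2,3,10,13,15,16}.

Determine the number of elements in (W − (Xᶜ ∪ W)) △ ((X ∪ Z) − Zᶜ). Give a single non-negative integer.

7

Xᶜ = {3,4,5,11,12,18}
Xᶜ ∪ W = {1,2,3,4,5,10,11,12,13,15,16,18}
W − (Xᶜ ∪ W) = {}
X ∪ Z = {1,2,6,7,8,9,10,11,12,13,14,15,16,17,18}
Zᶜ = {1,2,3,4,5,7,8,10,13,14,17}
(X ∪ Z) − Zᶜ = {6,9,11,12,15,16,18}
(W − (Xᶜ ∪ W)) △ ((X ∪ Z) − Zᶜ) = {6,9,11,12,15,16,18}
|(W − (Xᶜ ∪ W)) △ ((X ∪ Z) − Zᶜ)| = 7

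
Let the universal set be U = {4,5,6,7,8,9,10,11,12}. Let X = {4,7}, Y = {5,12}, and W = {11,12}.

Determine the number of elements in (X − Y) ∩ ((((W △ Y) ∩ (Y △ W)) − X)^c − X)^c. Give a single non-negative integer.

2

X − Y = {4,7}
W △ Y = {5,11}
Y △ W = {5,11}
(W △ Y) ∩ (Y △ W) = {5,11}
((W △ Y) ∩ (Y △ W)) − X = {5,11}
(((W △ Y) ∩ (Y △ W)) − X)^c = {4,6,7,8,9,10,12}
(((W △ Y) ∩ (Y △ W)) − X)^c − X = {6,8,9,10,12}
((((W △ Y) ∩ (Y △ W)) − X)^c − X)^c = {4,5,7,11}
(X − Y) ∩ ((((W △ Y) ∩ (Y △ W)) − X)^c − X)^c = {4,7}
|(X − Y) ∩ ((((W △ Y) ∩ (Y △ W)) − X)^c − X)^c| = 2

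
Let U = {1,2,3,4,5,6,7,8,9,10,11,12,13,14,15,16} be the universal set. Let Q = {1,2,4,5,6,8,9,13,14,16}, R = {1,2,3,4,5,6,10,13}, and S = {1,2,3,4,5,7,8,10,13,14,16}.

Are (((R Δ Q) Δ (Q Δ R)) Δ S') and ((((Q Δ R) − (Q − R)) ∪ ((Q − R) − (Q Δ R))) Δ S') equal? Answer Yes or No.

No

R Δ Q = {3,8,9,10,14,16}
Q Δ R = {3,8,9,10,14,16}
(R Δ Q) Δ (Q Δ R) = {}
S' = {6,9,11,12,15}
((R Δ Q) Δ (Q Δ R)) Δ S' = {6,9,11,12,15}
Q − R = {8,9,14,16}
(Q Δ R) − (Q − R) = {3,10}
(Q − R) − (Q Δ R) = {}
((Q Δ R) − (Q − R)) ∪ ((Q − R) − (Q Δ R)) = {3,10}
(((Q Δ R) − (Q − R)) ∪ ((Q − R) − (Q Δ R))) Δ S' = {3,6,9,10,11,12,15}
3 ∈ (((Q Δ R) − (Q − R)) ∪ ((Q − R) − (Q Δ R))) Δ S' but 3 ∉ ((R Δ Q) Δ (Q Δ R)) Δ S', so they differ.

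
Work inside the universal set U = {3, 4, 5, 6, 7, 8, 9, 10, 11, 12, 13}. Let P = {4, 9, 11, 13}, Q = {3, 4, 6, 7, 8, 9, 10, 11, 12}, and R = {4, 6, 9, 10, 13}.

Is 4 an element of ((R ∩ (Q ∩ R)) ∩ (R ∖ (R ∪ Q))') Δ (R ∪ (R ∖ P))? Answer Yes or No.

No

4 ∈ Q and 4 ∈ R, so 4 ∈ Q ∩ R
4 ∈ R and 4 ∈ (Q ∩ R), so 4 ∈ R ∩ (Q ∩ R)
4 ∈ R and 4 ∈ Q, so 4 ∈ R ∪ Q
4 ∈ R and 4 ∈ (R ∪ Q), so 4 ∉ R ∖ (R ∪ Q)
4 ∈ (R ∖ (R ∪ Q))' since 4 ∉ (R ∖ (R ∪ Q))
4 ∈ (R ∩ (Q ∩ R)) and 4 ∈ (R ∖ (R ∪ Q))', so 4 ∈ (R ∩ (Q ∩ R)) ∩ (R ∖ (R ∪ Q))'
4 ∈ R and 4 ∈ P, so 4 ∉ R ∖ P
4 ∈ R and 4 ∉ (R ∖ P), so 4 ∈ R ∪ (R ∖ P)
4 ∈ ((R ∩ (Q ∩ R)) ∩ (R ∖ (R ∪ Q))') and 4 ∈ (R ∪ (R ∖ P)), so 4 ∉ ((R ∩ (Q ∩ R)) ∩ (R ∖ (R ∪ Q))') Δ (R ∪ (R ∖ P))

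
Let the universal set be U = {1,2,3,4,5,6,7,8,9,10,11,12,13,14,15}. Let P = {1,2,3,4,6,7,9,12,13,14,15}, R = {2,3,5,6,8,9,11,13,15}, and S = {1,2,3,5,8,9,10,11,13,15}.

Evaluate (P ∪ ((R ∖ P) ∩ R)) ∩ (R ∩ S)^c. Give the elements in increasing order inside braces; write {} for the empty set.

{1,4,6,7,12,14}

R ∖ P = {5,8,11}
(R ∖ P) ∩ R = {5,8,11}
P ∪ ((R ∖ P) ∩ R) = {1,2,3,4,5,6,7,8,9,11,12,13,14,15}
R ∩ S = {2,3,5,8,9,11,13,15}
(R ∩ S)^c = {1,4,6,7,10,12,14}
(P ∪ ((R ∖ P) ∩ R)) ∩ (R ∩ S)^c = {1,4,6,7,12,14}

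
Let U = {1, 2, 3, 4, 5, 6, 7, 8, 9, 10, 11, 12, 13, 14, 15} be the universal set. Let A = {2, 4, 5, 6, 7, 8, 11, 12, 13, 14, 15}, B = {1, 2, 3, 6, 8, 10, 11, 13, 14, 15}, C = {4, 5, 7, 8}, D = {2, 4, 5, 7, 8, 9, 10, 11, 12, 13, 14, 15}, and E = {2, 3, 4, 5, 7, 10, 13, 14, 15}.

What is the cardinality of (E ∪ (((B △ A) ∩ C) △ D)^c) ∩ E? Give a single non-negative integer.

B △ A = {1, 3, 4, 5, 7, 10, 12}
(B △ A) ∩ C = {4, 5, 7}
((B △ A) ∩ C) △ D = {2, 8, 9, 10, 11, 12, 13, 14, 15}
(((B △ A) ∩ C) △ D)^c = {1, 3, 4, 5, 6, 7}
E ∪ (((B △ A) ∩ C) △ D)^c = {1, 2, 3, 4, 5, 6, 7, 10, 13, 14, 15}
(E ∪ (((B △ A) ∩ C) △ D)^c) ∩ E = {2, 3, 4, 5, 7, 10, 13, 14, 15}
|(E ∪ (((B △ A) ∩ C) △ D)^c) ∩ E| = 9

9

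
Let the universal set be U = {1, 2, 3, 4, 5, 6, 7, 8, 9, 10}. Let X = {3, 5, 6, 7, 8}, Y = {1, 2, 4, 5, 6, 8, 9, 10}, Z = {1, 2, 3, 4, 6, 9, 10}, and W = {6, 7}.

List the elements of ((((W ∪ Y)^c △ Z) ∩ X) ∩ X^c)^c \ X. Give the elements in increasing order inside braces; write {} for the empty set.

W ∪ Y = {1, 2, 4, 5, 6, 7, 8, 9, 10}
(W ∪ Y)^c = {3}
(W ∪ Y)^c △ Z = {1, 2, 4, 6, 9, 10}
((W ∪ Y)^c △ Z) ∩ X = {6}
X^c = {1, 2, 4, 9, 10}
(((W ∪ Y)^c △ Z) ∩ X) ∩ X^c = {}
((((W ∪ Y)^c △ Z) ∩ X) ∩ X^c)^c = {1, 2, 3, 4, 5, 6, 7, 8, 9, 10}
((((W ∪ Y)^c △ Z) ∩ X) ∩ X^c)^c \ X = {1, 2, 4, 9, 10}

{1, 2, 4, 9, 10}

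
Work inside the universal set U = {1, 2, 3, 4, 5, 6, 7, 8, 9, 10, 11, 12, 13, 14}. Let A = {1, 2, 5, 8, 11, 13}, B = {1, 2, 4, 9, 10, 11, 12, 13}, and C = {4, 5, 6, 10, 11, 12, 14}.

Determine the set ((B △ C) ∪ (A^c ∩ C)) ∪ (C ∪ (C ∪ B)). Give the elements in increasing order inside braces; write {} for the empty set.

{1, 2, 4, 5, 6, 9, 10, 11, 12, 13, 14}

B △ C = {1, 2, 5, 6, 9, 13, 14}
A^c = {3, 4, 6, 7, 9, 10, 12, 14}
A^c ∩ C = {4, 6, 10, 12, 14}
(B △ C) ∪ (A^c ∩ C) = {1, 2, 4, 5, 6, 9, 10, 12, 13, 14}
C ∪ B = {1, 2, 4, 5, 6, 9, 10, 11, 12, 13, 14}
C ∪ (C ∪ B) = {1, 2, 4, 5, 6, 9, 10, 11, 12, 13, 14}
((B △ C) ∪ (A^c ∩ C)) ∪ (C ∪ (C ∪ B)) = {1, 2, 4, 5, 6, 9, 10, 11, 12, 13, 14}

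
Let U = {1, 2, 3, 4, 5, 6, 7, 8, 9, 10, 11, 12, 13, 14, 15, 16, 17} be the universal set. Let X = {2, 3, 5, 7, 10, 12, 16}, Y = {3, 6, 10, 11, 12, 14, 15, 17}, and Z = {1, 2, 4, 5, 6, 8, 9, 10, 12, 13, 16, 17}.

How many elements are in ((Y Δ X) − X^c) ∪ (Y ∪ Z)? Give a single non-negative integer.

Y Δ X = {2, 5, 6, 7, 11, 14, 15, 16, 17}
X^c = {1, 4, 6, 8, 9, 11, 13, 14, 15, 17}
(Y Δ X) − X^c = {2, 5, 7, 16}
Y ∪ Z = {1, 2, 3, 4, 5, 6, 8, 9, 10, 11, 12, 13, 14, 15, 16, 17}
((Y Δ X) − X^c) ∪ (Y ∪ Z) = {1, 2, 3, 4, 5, 6, 7, 8, 9, 10, 11, 12, 13, 14, 15, 16, 17}
|((Y Δ X) − X^c) ∪ (Y ∪ Z)| = 17

17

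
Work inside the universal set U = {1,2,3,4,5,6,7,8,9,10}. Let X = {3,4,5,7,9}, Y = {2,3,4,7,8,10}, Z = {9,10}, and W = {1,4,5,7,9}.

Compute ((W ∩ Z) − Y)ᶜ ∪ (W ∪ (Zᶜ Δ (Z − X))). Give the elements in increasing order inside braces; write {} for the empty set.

{1,2,3,4,5,6,7,8,9,10}

W ∩ Z = {9}
(W ∩ Z) − Y = {9}
((W ∩ Z) − Y)ᶜ = {1,2,3,4,5,6,7,8,10}
Zᶜ = {1,2,3,4,5,6,7,8}
Z − X = {10}
Zᶜ Δ (Z − X) = {1,2,3,4,5,6,7,8,10}
W ∪ (Zᶜ Δ (Z − X)) = {1,2,3,4,5,6,7,8,9,10}
((W ∩ Z) − Y)ᶜ ∪ (W ∪ (Zᶜ Δ (Z − X))) = {1,2,3,4,5,6,7,8,9,10}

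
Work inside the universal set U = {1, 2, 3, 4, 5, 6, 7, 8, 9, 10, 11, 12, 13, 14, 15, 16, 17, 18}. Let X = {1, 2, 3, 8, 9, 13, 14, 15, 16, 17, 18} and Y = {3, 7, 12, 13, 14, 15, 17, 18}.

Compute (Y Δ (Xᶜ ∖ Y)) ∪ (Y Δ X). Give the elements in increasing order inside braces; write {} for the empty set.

{1, 2, 3, 4, 5, 6, 7, 8, 9, 10, 11, 12, 13, 14, 15, 16, 17, 18}

Xᶜ = {4, 5, 6, 7, 10, 11, 12}
Xᶜ ∖ Y = {4, 5, 6, 10, 11}
Y Δ (Xᶜ ∖ Y) = {3, 4, 5, 6, 7, 10, 11, 12, 13, 14, 15, 17, 18}
Y Δ X = {1, 2, 7, 8, 9, 12, 16}
(Y Δ (Xᶜ ∖ Y)) ∪ (Y Δ X) = {1, 2, 3, 4, 5, 6, 7, 8, 9, 10, 11, 12, 13, 14, 15, 16, 17, 18}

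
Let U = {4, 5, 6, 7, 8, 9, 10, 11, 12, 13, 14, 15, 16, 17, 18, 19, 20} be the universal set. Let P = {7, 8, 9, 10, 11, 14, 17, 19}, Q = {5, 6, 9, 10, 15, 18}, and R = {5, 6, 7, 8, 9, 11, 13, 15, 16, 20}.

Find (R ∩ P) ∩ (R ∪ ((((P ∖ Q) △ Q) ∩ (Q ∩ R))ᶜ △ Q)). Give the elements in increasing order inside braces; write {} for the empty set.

{7, 8, 9, 11}

R ∩ P = {7, 8, 9, 11}
P ∖ Q = {7, 8, 11, 14, 17, 19}
(P ∖ Q) △ Q = {5, 6, 7, 8, 9, 10, 11, 14, 15, 17, 18, 19}
Q ∩ R = {5, 6, 9, 15}
((P ∖ Q) △ Q) ∩ (Q ∩ R) = {5, 6, 9, 15}
(((P ∖ Q) △ Q) ∩ (Q ∩ R))ᶜ = {4, 7, 8, 10, 11, 12, 13, 14, 16, 17, 18, 19, 20}
(((P ∖ Q) △ Q) ∩ (Q ∩ R))ᶜ △ Q = {4, 5, 6, 7, 8, 9, 11, 12, 13, 14, 15, 16, 17, 19, 20}
R ∪ ((((P ∖ Q) △ Q) ∩ (Q ∩ R))ᶜ △ Q) = {4, 5, 6, 7, 8, 9, 11, 12, 13, 14, 15, 16, 17, 19, 20}
(R ∩ P) ∩ (R ∪ ((((P ∖ Q) △ Q) ∩ (Q ∩ R))ᶜ △ Q)) = {7, 8, 9, 11}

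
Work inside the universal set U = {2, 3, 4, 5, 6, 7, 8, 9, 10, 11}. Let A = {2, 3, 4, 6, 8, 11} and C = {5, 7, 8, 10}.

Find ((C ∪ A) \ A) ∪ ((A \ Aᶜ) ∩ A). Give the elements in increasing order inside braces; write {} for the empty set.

{2, 3, 4, 5, 6, 7, 8, 10, 11}

C ∪ A = {2, 3, 4, 5, 6, 7, 8, 10, 11}
(C ∪ A) \ A = {5, 7, 10}
Aᶜ = {5, 7, 9, 10}
A \ Aᶜ = {2, 3, 4, 6, 8, 11}
(A \ Aᶜ) ∩ A = {2, 3, 4, 6, 8, 11}
((C ∪ A) \ A) ∪ ((A \ Aᶜ) ∩ A) = {2, 3, 4, 5, 6, 7, 8, 10, 11}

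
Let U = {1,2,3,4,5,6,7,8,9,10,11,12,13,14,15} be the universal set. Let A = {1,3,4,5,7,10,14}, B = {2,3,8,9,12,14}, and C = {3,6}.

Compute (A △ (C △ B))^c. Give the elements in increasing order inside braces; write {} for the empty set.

C △ B = {2,6,8,9,12,14}
A △ (C △ B) = {1,2,3,4,5,6,7,8,9,10,12}
(A △ (C △ B))^c = {11,13,14,15}

{11,13,14,15}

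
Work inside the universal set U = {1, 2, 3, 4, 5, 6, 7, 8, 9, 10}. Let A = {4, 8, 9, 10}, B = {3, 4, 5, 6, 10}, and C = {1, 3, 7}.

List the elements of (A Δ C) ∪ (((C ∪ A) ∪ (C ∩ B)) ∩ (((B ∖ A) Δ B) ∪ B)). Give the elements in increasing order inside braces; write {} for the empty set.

{1, 3, 4, 7, 8, 9, 10}

A Δ C = {1, 3, 4, 7, 8, 9, 10}
C ∪ A = {1, 3, 4, 7, 8, 9, 10}
C ∩ B = {3}
(C ∪ A) ∪ (C ∩ B) = {1, 3, 4, 7, 8, 9, 10}
B ∖ A = {3, 5, 6}
(B ∖ A) Δ B = {4, 10}
((B ∖ A) Δ B) ∪ B = {3, 4, 5, 6, 10}
((C ∪ A) ∪ (C ∩ B)) ∩ (((B ∖ A) Δ B) ∪ B) = {3, 4, 10}
(A Δ C) ∪ (((C ∪ A) ∪ (C ∩ B)) ∩ (((B ∖ A) Δ B) ∪ B)) = {1, 3, 4, 7, 8, 9, 10}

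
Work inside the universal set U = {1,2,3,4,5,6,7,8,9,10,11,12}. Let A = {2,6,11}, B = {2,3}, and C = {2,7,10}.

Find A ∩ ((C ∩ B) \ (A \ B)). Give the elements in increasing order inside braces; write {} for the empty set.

{2}

C ∩ B = {2}
A \ B = {6,11}
(C ∩ B) \ (A \ B) = {2}
A ∩ ((C ∩ B) \ (A \ B)) = {2}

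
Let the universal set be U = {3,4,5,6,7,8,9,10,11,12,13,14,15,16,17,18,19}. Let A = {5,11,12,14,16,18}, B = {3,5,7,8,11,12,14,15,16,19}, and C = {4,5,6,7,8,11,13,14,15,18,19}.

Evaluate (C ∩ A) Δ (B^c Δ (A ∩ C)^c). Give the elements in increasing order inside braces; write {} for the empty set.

{3,5,7,8,11,12,14,15,16,19}

C ∩ A = {5,11,14,18}
B^c = {4,6,9,10,13,17,18}
A ∩ C = {5,11,14,18}
(A ∩ C)^c = {3,4,6,7,8,9,10,12,13,15,16,17,19}
B^c Δ (A ∩ C)^c = {3,7,8,12,15,16,18,19}
(C ∩ A) Δ (B^c Δ (A ∩ C)^c) = {3,5,7,8,11,12,14,15,16,19}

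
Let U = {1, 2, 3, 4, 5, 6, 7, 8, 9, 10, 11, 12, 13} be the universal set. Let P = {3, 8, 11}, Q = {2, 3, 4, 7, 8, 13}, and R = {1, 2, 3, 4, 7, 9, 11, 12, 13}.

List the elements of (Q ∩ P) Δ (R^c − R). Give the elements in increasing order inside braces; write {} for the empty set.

{3, 5, 6, 10}

Q ∩ P = {3, 8}
R^c = {5, 6, 8, 10}
R^c − R = {5, 6, 8, 10}
(Q ∩ P) Δ (R^c − R) = {3, 5, 6, 10}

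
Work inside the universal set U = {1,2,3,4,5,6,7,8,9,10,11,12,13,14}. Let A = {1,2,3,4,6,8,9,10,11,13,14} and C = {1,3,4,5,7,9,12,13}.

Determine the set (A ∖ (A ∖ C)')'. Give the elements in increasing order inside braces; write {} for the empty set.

{1,3,4,5,7,9,12,13}

A ∖ C = {2,6,8,10,11,14}
(A ∖ C)' = {1,3,4,5,7,9,12,13}
A ∖ (A ∖ C)' = {2,6,8,10,11,14}
(A ∖ (A ∖ C)')' = {1,3,4,5,7,9,12,13}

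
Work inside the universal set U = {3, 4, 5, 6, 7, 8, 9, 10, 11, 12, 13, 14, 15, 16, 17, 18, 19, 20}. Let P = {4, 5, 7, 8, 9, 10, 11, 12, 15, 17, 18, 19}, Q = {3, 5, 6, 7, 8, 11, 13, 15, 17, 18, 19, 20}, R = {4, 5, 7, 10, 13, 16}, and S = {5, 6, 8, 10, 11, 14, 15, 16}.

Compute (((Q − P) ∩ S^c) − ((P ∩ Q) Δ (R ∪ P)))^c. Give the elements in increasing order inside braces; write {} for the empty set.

{4, 5, 6, 7, 8, 9, 10, 11, 12, 13, 14, 15, 16, 17, 18, 19}

Q − P = {3, 6, 13, 20}
S^c = {3, 4, 7, 9, 12, 13, 17, 18, 19, 20}
(Q − P) ∩ S^c = {3, 13, 20}
P ∩ Q = {5, 7, 8, 11, 15, 17, 18, 19}
R ∪ P = {4, 5, 7, 8, 9, 10, 11, 12, 13, 15, 16, 17, 18, 19}
(P ∩ Q) Δ (R ∪ P) = {4, 9, 10, 12, 13, 16}
((Q − P) ∩ S^c) − ((P ∩ Q) Δ (R ∪ P)) = {3, 20}
(((Q − P) ∩ S^c) − ((P ∩ Q) Δ (R ∪ P)))^c = {4, 5, 6, 7, 8, 9, 10, 11, 12, 13, 14, 15, 16, 17, 18, 19}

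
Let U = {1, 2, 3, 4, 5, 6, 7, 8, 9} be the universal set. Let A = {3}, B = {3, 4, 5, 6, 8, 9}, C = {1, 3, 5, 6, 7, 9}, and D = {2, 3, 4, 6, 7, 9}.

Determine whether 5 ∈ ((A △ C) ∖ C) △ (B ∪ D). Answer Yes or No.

5 ∉ A and 5 ∈ C, so 5 ∈ A △ C
5 ∈ (A △ C) and 5 ∈ C, so 5 ∉ (A △ C) ∖ C
5 ∈ B and 5 ∉ D, so 5 ∈ B ∪ D
5 ∉ ((A △ C) ∖ C) and 5 ∈ (B ∪ D), so 5 ∈ ((A △ C) ∖ C) △ (B ∪ D)

Yes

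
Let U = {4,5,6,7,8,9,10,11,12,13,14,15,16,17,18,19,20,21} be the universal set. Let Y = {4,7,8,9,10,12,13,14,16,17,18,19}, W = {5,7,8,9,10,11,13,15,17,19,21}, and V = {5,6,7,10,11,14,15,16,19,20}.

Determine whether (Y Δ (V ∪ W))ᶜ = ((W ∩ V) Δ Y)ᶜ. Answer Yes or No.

V ∪ W = {5,6,7,8,9,10,11,13,14,15,16,17,19,20,21}
Y Δ (V ∪ W) = {4,5,6,11,12,15,18,20,21}
(Y Δ (V ∪ W))ᶜ = {7,8,9,10,13,14,16,17,19}
W ∩ V = {5,7,10,11,15,19}
(W ∩ V) Δ Y = {4,5,8,9,11,12,13,14,15,16,17,18}
((W ∩ V) Δ Y)ᶜ = {6,7,10,19,20,21}
6 ∈ ((W ∩ V) Δ Y)ᶜ but 6 ∉ (Y Δ (V ∪ W))ᶜ, so they differ.

No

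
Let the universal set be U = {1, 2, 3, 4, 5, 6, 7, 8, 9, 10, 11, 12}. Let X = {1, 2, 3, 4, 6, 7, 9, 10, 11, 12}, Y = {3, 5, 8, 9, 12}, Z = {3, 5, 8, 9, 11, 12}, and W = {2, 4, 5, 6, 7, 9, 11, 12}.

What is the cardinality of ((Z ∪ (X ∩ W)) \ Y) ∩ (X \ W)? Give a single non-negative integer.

0

X ∩ W = {2, 4, 6, 7, 9, 11, 12}
Z ∪ (X ∩ W) = {2, 3, 4, 5, 6, 7, 8, 9, 11, 12}
(Z ∪ (X ∩ W)) \ Y = {2, 4, 6, 7, 11}
X \ W = {1, 3, 10}
((Z ∪ (X ∩ W)) \ Y) ∩ (X \ W) = {}
|((Z ∪ (X ∩ W)) \ Y) ∩ (X \ W)| = 0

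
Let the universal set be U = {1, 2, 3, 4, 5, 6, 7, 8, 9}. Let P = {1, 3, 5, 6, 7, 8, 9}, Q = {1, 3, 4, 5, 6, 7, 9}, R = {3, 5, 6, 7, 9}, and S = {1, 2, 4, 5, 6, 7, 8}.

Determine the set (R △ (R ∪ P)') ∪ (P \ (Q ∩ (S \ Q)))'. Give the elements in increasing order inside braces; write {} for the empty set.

{2, 3, 4, 5, 6, 7, 9}

R ∪ P = {1, 3, 5, 6, 7, 8, 9}
(R ∪ P)' = {2, 4}
R △ (R ∪ P)' = {2, 3, 4, 5, 6, 7, 9}
S \ Q = {2, 8}
Q ∩ (S \ Q) = {}
P \ (Q ∩ (S \ Q)) = {1, 3, 5, 6, 7, 8, 9}
(P \ (Q ∩ (S \ Q)))' = {2, 4}
(R △ (R ∪ P)') ∪ (P \ (Q ∩ (S \ Q)))' = {2, 3, 4, 5, 6, 7, 9}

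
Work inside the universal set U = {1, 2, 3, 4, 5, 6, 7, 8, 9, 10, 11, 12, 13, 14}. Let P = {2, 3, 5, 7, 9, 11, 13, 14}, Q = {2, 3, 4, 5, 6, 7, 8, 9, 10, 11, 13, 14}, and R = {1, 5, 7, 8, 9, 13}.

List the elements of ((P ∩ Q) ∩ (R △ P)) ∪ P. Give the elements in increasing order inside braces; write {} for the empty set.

{2, 3, 5, 7, 9, 11, 13, 14}

P ∩ Q = {2, 3, 5, 7, 9, 11, 13, 14}
R △ P = {1, 2, 3, 8, 11, 14}
(P ∩ Q) ∩ (R △ P) = {2, 3, 11, 14}
((P ∩ Q) ∩ (R △ P)) ∪ P = {2, 3, 5, 7, 9, 11, 13, 14}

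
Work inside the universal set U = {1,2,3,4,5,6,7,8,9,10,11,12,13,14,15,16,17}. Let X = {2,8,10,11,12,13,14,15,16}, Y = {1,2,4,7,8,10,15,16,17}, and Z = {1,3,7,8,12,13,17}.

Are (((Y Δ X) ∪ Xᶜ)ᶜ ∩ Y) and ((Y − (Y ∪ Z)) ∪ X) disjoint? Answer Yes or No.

Y Δ X = {1,4,7,11,12,13,14,17}
Xᶜ = {1,3,4,5,6,7,9,17}
(Y Δ X) ∪ Xᶜ = {1,3,4,5,6,7,9,11,12,13,14,17}
((Y Δ X) ∪ Xᶜ)ᶜ = {2,8,10,15,16}
((Y Δ X) ∪ Xᶜ)ᶜ ∩ Y = {2,8,10,15,16}
Y ∪ Z = {1,2,3,4,7,8,10,12,13,15,16,17}
Y − (Y ∪ Z) = {}
(Y − (Y ∪ Z)) ∪ X = {2,8,10,11,12,13,14,15,16}
2 lies in both, so they are not disjoint.

No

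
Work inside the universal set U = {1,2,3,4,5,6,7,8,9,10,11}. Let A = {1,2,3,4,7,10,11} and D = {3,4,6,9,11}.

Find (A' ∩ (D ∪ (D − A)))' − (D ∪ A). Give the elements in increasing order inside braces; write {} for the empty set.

A' = {5,6,8,9}
D − A = {6,9}
D ∪ (D − A) = {3,4,6,9,11}
A' ∩ (D ∪ (D − A)) = {6,9}
(A' ∩ (D ∪ (D − A)))' = {1,2,3,4,5,7,8,10,11}
D ∪ A = {1,2,3,4,6,7,9,10,11}
(A' ∩ (D ∪ (D − A)))' − (D ∪ A) = {5,8}

{5,8}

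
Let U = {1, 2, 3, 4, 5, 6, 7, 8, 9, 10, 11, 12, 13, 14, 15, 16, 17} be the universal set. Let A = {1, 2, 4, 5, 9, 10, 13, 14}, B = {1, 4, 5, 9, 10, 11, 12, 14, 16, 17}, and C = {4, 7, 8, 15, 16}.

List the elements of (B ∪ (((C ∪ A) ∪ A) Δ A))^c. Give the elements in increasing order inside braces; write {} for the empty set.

C ∪ A = {1, 2, 4, 5, 7, 8, 9, 10, 13, 14, 15, 16}
(C ∪ A) ∪ A = {1, 2, 4, 5, 7, 8, 9, 10, 13, 14, 15, 16}
((C ∪ A) ∪ A) Δ A = {7, 8, 15, 16}
B ∪ (((C ∪ A) ∪ A) Δ A) = {1, 4, 5, 7, 8, 9, 10, 11, 12, 14, 15, 16, 17}
(B ∪ (((C ∪ A) ∪ A) Δ A))^c = {2, 3, 6, 13}

{2, 3, 6, 13}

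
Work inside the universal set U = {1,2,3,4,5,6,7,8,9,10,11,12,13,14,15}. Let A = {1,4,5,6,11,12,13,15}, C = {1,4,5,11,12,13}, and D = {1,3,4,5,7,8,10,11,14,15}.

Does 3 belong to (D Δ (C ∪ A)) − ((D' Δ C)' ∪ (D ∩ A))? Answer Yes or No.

No

3 ∉ C and 3 ∉ A, so 3 ∉ C ∪ A
3 ∈ D and 3 ∉ (C ∪ A), so 3 ∈ D Δ (C ∪ A)
3 ∈ D, so 3 ∉ D'
3 ∉ D' and 3 ∉ C, so 3 ∉ D' Δ C
3 ∈ (D' Δ C)' since 3 ∉ (D' Δ C)
3 ∈ D and 3 ∉ A, so 3 ∉ D ∩ A
3 ∈ (D' Δ C)' and 3 ∉ (D ∩ A), so 3 ∈ (D' Δ C)' ∪ (D ∩ A)
3 ∈ (D Δ (C ∪ A)) and 3 ∈ ((D' Δ C)' ∪ (D ∩ A)), so 3 ∉ (D Δ (C ∪ A)) − ((D' Δ C)' ∪ (D ∩ A))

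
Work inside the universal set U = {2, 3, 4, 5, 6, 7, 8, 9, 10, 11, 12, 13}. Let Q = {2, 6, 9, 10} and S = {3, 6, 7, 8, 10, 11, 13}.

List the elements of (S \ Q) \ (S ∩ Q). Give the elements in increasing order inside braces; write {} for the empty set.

{3, 7, 8, 11, 13}

S \ Q = {3, 7, 8, 11, 13}
S ∩ Q = {6, 10}
(S \ Q) \ (S ∩ Q) = {3, 7, 8, 11, 13}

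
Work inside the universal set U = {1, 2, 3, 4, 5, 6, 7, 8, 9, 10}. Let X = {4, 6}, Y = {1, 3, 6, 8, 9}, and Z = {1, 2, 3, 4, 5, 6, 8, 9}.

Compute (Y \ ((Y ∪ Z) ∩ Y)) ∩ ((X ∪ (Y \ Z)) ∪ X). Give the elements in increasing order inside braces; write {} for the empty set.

{}

Y ∪ Z = {1, 2, 3, 4, 5, 6, 8, 9}
(Y ∪ Z) ∩ Y = {1, 3, 6, 8, 9}
Y \ ((Y ∪ Z) ∩ Y) = {}
Y \ Z = {}
X ∪ (Y \ Z) = {4, 6}
(X ∪ (Y \ Z)) ∪ X = {4, 6}
(Y \ ((Y ∪ Z) ∩ Y)) ∩ ((X ∪ (Y \ Z)) ∪ X) = {}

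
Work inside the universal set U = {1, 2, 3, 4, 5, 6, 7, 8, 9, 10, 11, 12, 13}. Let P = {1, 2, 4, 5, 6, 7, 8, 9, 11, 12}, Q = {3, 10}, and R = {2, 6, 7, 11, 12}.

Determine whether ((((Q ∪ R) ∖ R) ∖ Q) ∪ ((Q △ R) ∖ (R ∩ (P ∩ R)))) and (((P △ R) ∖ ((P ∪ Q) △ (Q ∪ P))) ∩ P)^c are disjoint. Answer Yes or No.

No

Q ∪ R = {2, 3, 6, 7, 10, 11, 12}
(Q ∪ R) ∖ R = {3, 10}
((Q ∪ R) ∖ R) ∖ Q = {}
Q △ R = {2, 3, 6, 7, 10, 11, 12}
P ∩ R = {2, 6, 7, 11, 12}
R ∩ (P ∩ R) = {2, 6, 7, 11, 12}
(Q △ R) ∖ (R ∩ (P ∩ R)) = {3, 10}
(((Q ∪ R) ∖ R) ∖ Q) ∪ ((Q △ R) ∖ (R ∩ (P ∩ R))) = {3, 10}
P △ R = {1, 4, 5, 8, 9}
P ∪ Q = {1, 2, 3, 4, 5, 6, 7, 8, 9, 10, 11, 12}
Q ∪ P = {1, 2, 3, 4, 5, 6, 7, 8, 9, 10, 11, 12}
(P ∪ Q) △ (Q ∪ P) = {}
(P △ R) ∖ ((P ∪ Q) △ (Q ∪ P)) = {1, 4, 5, 8, 9}
((P △ R) ∖ ((P ∪ Q) △ (Q ∪ P))) ∩ P = {1, 4, 5, 8, 9}
(((P △ R) ∖ ((P ∪ Q) △ (Q ∪ P))) ∩ P)^c = {2, 3, 6, 7, 10, 11, 12, 13}
3 lies in both, so they are not disjoint.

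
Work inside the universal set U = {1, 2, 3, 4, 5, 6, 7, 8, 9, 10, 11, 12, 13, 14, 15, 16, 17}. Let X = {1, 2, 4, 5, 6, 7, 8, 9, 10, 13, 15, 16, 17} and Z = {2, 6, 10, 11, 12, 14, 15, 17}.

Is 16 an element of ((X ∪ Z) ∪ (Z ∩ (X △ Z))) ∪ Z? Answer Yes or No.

Yes

16 ∈ X and 16 ∉ Z, so 16 ∈ X ∪ Z
16 ∈ X and 16 ∉ Z, so 16 ∈ X △ Z
16 ∉ Z and 16 ∈ (X △ Z), so 16 ∉ Z ∩ (X △ Z)
16 ∈ (X ∪ Z) and 16 ∉ (Z ∩ (X △ Z)), so 16 ∈ (X ∪ Z) ∪ (Z ∩ (X △ Z))
16 ∈ ((X ∪ Z) ∪ (Z ∩ (X △ Z))) and 16 ∉ Z, so 16 ∈ ((X ∪ Z) ∪ (Z ∩ (X △ Z))) ∪ Z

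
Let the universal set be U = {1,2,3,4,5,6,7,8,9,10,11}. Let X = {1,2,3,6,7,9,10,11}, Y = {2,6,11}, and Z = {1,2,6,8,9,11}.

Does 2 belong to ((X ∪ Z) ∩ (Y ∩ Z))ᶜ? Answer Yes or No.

2 ∈ X and 2 ∈ Z, so 2 ∈ X ∪ Z
2 ∈ Y and 2 ∈ Z, so 2 ∈ Y ∩ Z
2 ∈ (X ∪ Z) and 2 ∈ (Y ∩ Z), so 2 ∈ (X ∪ Z) ∩ (Y ∩ Z)
2 ∉ ((X ∪ Z) ∩ (Y ∩ Z))ᶜ since 2 ∈ ((X ∪ Z) ∩ (Y ∩ Z))

No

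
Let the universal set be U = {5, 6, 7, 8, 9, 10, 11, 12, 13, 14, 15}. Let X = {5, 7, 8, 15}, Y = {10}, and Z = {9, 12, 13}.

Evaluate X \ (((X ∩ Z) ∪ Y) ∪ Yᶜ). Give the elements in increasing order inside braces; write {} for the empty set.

{}

X ∩ Z = {}
(X ∩ Z) ∪ Y = {10}
Yᶜ = {5, 6, 7, 8, 9, 11, 12, 13, 14, 15}
((X ∩ Z) ∪ Y) ∪ Yᶜ = {5, 6, 7, 8, 9, 10, 11, 12, 13, 14, 15}
X \ (((X ∩ Z) ∪ Y) ∪ Yᶜ) = {}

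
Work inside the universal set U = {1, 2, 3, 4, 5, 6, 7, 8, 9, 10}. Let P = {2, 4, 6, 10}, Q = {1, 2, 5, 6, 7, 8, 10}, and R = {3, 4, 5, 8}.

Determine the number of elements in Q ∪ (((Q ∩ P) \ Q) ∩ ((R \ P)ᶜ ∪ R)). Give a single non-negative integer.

7

Q ∩ P = {2, 6, 10}
(Q ∩ P) \ Q = {}
R \ P = {3, 5, 8}
(R \ P)ᶜ = {1, 2, 4, 6, 7, 9, 10}
(R \ P)ᶜ ∪ R = {1, 2, 3, 4, 5, 6, 7, 8, 9, 10}
((Q ∩ P) \ Q) ∩ ((R \ P)ᶜ ∪ R) = {}
Q ∪ (((Q ∩ P) \ Q) ∩ ((R \ P)ᶜ ∪ R)) = {1, 2, 5, 6, 7, 8, 10}
|Q ∪ (((Q ∩ P) \ Q) ∩ ((R \ P)ᶜ ∪ R))| = 7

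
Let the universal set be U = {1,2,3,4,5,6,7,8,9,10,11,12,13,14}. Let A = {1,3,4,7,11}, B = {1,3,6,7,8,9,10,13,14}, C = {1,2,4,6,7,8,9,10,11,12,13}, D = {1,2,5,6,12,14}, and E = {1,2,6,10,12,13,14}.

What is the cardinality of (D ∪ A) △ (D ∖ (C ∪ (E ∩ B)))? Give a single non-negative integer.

9

D ∪ A = {1,2,3,4,5,6,7,11,12,14}
E ∩ B = {1,6,10,13,14}
C ∪ (E ∩ B) = {1,2,4,6,7,8,9,10,11,12,13,14}
D ∖ (C ∪ (E ∩ B)) = {5}
(D ∪ A) △ (D ∖ (C ∪ (E ∩ B))) = {1,2,3,4,6,7,11,12,14}
|(D ∪ A) △ (D ∖ (C ∪ (E ∩ B)))| = 9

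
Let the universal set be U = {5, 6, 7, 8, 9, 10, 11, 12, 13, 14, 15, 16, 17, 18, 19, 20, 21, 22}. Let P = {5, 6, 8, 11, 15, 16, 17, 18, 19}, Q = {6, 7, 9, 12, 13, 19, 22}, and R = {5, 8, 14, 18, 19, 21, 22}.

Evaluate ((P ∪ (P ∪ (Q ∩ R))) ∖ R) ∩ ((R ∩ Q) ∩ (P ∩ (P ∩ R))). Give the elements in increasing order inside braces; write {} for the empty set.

{}

Q ∩ R = {19, 22}
P ∪ (Q ∩ R) = {5, 6, 8, 11, 15, 16, 17, 18, 19, 22}
P ∪ (P ∪ (Q ∩ R)) = {5, 6, 8, 11, 15, 16, 17, 18, 19, 22}
(P ∪ (P ∪ (Q ∩ R))) ∖ R = {6, 11, 15, 16, 17}
R ∩ Q = {19, 22}
P ∩ R = {5, 8, 18, 19}
P ∩ (P ∩ R) = {5, 8, 18, 19}
(R ∩ Q) ∩ (P ∩ (P ∩ R)) = {19}
((P ∪ (P ∪ (Q ∩ R))) ∖ R) ∩ ((R ∩ Q) ∩ (P ∩ (P ∩ R))) = {}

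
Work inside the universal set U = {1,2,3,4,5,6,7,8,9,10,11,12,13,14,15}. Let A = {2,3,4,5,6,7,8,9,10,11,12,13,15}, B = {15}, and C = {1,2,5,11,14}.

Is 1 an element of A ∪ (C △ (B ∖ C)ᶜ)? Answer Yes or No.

1 ∉ B and 1 ∈ C, so 1 ∉ B ∖ C
1 ∈ (B ∖ C)ᶜ since 1 ∉ (B ∖ C)
1 ∈ C and 1 ∈ (B ∖ C)ᶜ, so 1 ∉ C △ (B ∖ C)ᶜ
1 ∉ A and 1 ∉ (C △ (B ∖ C)ᶜ), so 1 ∉ A ∪ (C △ (B ∖ C)ᶜ)

No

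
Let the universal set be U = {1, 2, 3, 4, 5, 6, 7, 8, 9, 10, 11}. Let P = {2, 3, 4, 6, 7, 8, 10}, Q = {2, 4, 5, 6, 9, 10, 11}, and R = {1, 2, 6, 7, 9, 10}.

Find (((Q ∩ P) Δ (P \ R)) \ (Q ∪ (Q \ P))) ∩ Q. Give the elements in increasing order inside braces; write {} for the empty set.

Q ∩ P = {2, 4, 6, 10}
P \ R = {3, 4, 8}
(Q ∩ P) Δ (P \ R) = {2, 3, 6, 8, 10}
Q \ P = {5, 9, 11}
Q ∪ (Q \ P) = {2, 4, 5, 6, 9, 10, 11}
((Q ∩ P) Δ (P \ R)) \ (Q ∪ (Q \ P)) = {3, 8}
(((Q ∩ P) Δ (P \ R)) \ (Q ∪ (Q \ P))) ∩ Q = {}

{}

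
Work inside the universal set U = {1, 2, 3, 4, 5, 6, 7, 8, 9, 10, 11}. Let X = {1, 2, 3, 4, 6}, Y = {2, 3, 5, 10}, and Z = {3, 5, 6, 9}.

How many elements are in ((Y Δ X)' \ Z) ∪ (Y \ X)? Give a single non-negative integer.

6

Y Δ X = {1, 4, 5, 6, 10}
(Y Δ X)' = {2, 3, 7, 8, 9, 11}
(Y Δ X)' \ Z = {2, 7, 8, 11}
Y \ X = {5, 10}
((Y Δ X)' \ Z) ∪ (Y \ X) = {2, 5, 7, 8, 10, 11}
|((Y Δ X)' \ Z) ∪ (Y \ X)| = 6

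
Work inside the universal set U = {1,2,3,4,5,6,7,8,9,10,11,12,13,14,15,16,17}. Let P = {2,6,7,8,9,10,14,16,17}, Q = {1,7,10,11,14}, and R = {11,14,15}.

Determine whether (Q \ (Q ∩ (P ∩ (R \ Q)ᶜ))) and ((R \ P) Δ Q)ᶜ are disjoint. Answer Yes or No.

No

R \ Q = {15}
(R \ Q)ᶜ = {1,2,3,4,5,6,7,8,9,10,11,12,13,14,16,17}
P ∩ (R \ Q)ᶜ = {2,6,7,8,9,10,14,16,17}
Q ∩ (P ∩ (R \ Q)ᶜ) = {7,10,14}
Q \ (Q ∩ (P ∩ (R \ Q)ᶜ)) = {1,11}
R \ P = {11,15}
(R \ P) Δ Q = {1,7,10,14,15}
((R \ P) Δ Q)ᶜ = {2,3,4,5,6,8,9,11,12,13,16,17}
11 lies in both, so they are not disjoint.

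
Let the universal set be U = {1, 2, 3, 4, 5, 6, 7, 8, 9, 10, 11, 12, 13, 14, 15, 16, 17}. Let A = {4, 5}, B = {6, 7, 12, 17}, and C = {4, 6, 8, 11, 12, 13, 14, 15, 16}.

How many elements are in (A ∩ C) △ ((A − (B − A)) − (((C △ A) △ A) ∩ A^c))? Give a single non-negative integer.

A ∩ C = {4}
B − A = {6, 7, 12, 17}
A − (B − A) = {4, 5}
C △ A = {5, 6, 8, 11, 12, 13, 14, 15, 16}
(C △ A) △ A = {4, 6, 8, 11, 12, 13, 14, 15, 16}
A^c = {1, 2, 3, 6, 7, 8, 9, 10, 11, 12, 13, 14, 15, 16, 17}
((C △ A) △ A) ∩ A^c = {6, 8, 11, 12, 13, 14, 15, 16}
(A − (B − A)) − (((C △ A) △ A) ∩ A^c) = {4, 5}
(A ∩ C) △ ((A − (B − A)) − (((C △ A) △ A) ∩ A^c)) = {5}
|(A ∩ C) △ ((A − (B − A)) − (((C △ A) △ A) ∩ A^c))| = 1

1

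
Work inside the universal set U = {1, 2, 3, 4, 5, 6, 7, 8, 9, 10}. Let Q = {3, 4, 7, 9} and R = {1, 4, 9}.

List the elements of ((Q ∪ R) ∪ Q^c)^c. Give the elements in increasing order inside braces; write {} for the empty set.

{}

Q ∪ R = {1, 3, 4, 7, 9}
Q^c = {1, 2, 5, 6, 8, 10}
(Q ∪ R) ∪ Q^c = {1, 2, 3, 4, 5, 6, 7, 8, 9, 10}
((Q ∪ R) ∪ Q^c)^c = {}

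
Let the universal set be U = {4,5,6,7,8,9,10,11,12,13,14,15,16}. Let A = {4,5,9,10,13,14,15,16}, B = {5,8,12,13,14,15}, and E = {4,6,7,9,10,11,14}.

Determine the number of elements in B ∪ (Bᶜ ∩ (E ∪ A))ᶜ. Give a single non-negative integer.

Bᶜ = {4,6,7,9,10,11,16}
E ∪ A = {4,5,6,7,9,10,11,13,14,15,16}
Bᶜ ∩ (E ∪ A) = {4,6,7,9,10,11,16}
(Bᶜ ∩ (E ∪ A))ᶜ = {5,8,12,13,14,15}
B ∪ (Bᶜ ∩ (E ∪ A))ᶜ = {5,8,12,13,14,15}
|B ∪ (Bᶜ ∩ (E ∪ A))ᶜ| = 6

6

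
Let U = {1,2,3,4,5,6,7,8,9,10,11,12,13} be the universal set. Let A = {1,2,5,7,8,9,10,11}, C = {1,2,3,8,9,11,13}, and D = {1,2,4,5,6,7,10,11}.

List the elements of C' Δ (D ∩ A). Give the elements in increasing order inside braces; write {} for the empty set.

{1,2,4,6,11,12}

C' = {4,5,6,7,10,12}
D ∩ A = {1,2,5,7,10,11}
C' Δ (D ∩ A) = {1,2,4,6,11,12}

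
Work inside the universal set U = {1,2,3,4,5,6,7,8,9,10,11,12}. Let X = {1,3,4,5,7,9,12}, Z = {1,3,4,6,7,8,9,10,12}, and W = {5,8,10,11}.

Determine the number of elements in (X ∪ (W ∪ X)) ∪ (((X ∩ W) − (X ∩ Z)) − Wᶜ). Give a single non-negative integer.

W ∪ X = {1,3,4,5,7,8,9,10,11,12}
X ∪ (W ∪ X) = {1,3,4,5,7,8,9,10,11,12}
X ∩ W = {5}
X ∩ Z = {1,3,4,7,9,12}
(X ∩ W) − (X ∩ Z) = {5}
Wᶜ = {1,2,3,4,6,7,9,12}
((X ∩ W) − (X ∩ Z)) − Wᶜ = {5}
(X ∪ (W ∪ X)) ∪ (((X ∩ W) − (X ∩ Z)) − Wᶜ) = {1,3,4,5,7,8,9,10,11,12}
|(X ∪ (W ∪ X)) ∪ (((X ∩ W) − (X ∩ Z)) − Wᶜ)| = 10

10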